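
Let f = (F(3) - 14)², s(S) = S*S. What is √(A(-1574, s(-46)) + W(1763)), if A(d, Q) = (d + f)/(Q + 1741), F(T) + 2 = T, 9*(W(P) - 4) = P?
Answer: √26713959986/11571 ≈ 14.125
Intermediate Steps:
W(P) = 4 + P/9
F(T) = -2 + T
s(S) = S²
f = 169 (f = ((-2 + 3) - 14)² = (1 - 14)² = (-13)² = 169)
A(d, Q) = (169 + d)/(1741 + Q) (A(d, Q) = (d + 169)/(Q + 1741) = (169 + d)/(1741 + Q))
√(A(-1574, s(-46)) + W(1763)) = √((169 - 1574)/(1741 + (-46)²) + (4 + (⅑)*1763)) = √(-1405/(1741 + 2116) + (4 + 1763/9)) = √(-1405/3857 + 1799/9) = √(6926098/34713) = √26713959986/11571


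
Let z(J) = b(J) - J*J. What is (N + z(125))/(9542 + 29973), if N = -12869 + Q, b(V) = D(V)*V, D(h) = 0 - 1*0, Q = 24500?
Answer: -3994/39515 ≈ -0.10108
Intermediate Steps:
D(h) = 0 (D(h) = 0 + 0 = 0)
b(V) = 0 (b(V) = 0*V = 0)
N = 11631 (N = -12869 + 24500 = 11631)
z(J) = -J² (z(J) = 0 - J*J = 0 - J² = -J²)
(N + z(125))/(9542 + 29973) = (11631 - 1*125²)/(9542 + 29973) = (11631 - 1*15625)/39515 = (11631 - 15625)*(1/39515) = -3994*1/39515 = -3994/39515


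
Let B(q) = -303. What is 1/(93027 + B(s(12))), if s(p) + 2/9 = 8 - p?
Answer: 1/92724 ≈ 1.0785e-5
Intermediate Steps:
s(p) = 70/9 - p (s(p) = -2/9 + (8 - p) = 70/9 - p)
1/(93027 + B(s(12))) = 1/(93027 - 303) = 1/92724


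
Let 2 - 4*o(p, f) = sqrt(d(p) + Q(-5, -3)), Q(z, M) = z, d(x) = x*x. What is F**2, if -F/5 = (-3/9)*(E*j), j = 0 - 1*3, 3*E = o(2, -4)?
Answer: 25/48 - 25*I/36 ≈ 0.52083 - 0.69444*I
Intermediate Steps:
d(x) = x**2
o(p, f) = 1/2 - sqrt(-5 + p**2)/4 (o(p, f) = 1/2 - sqrt(p**2 - 5)/4 = 1/2 - sqrt(-5 + p**2)/4)
E = 1/6 - I/12 (E = (1/2 - sqrt(-5 + 2**2)/4)/3 = (1/2 - sqrt(-5 + 4)/4)/3 = (1/2 - I/4)/3 = 1/6 - I/12 ≈ 0.16667 - 0.083333*I)
j = -3 (j = 0 - 3 = -3)
F = -5/6 + 5*I/12 (F = -5*(-3/9)*(1/6 - I/12)*(-3) = -5*(-3*1/9)*(-1/2 + I/4) = -(-5)*(-1/2 + I/4)/3 = -5*(1/6 - I/12) = -5/6 + 5*I/12 ≈ -0.83333 + 0.41667*I)
F**2 = (-5/6 + 5*I/12)**2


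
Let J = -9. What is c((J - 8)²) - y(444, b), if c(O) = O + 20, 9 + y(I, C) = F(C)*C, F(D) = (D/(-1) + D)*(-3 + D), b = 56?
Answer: 318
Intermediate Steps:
F(D) = 0 (F(D) = (D*(-1) + D)*(-3 + D) = (-D + D)*(-3 + D) = 0*(-3 + D) = 0)
y(I, C) = -9 (y(I, C) = -9 + 0*C = -9 + 0 = -9)
c(O) = 20 + O
c((J - 8)²) - y(444, b) = (20 + (-9 - 8)²) - 1*(-9) = (20 + (-17)²) + 9 = (20 + 289) + 9 = 309 + 9 = 318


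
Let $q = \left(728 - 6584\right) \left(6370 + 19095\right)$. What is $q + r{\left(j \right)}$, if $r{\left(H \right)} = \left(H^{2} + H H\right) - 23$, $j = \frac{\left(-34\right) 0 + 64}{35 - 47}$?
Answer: $- \frac{1342107055}{9} \approx -1.4912 \cdot 10^{8}$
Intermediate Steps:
$q = -149123040$ ($q = \left(-5856\right) 25465 = -149123040$)
$j = - \frac{16}{3}$ ($j = \frac{0 + 64}{-12} = 64 \left(- \frac{1}{12}\right) = - \frac{16}{3} \approx -5.3333$)
$r{\left(H \right)} = -23 + 2 H^{2}$ ($r{\left(H \right)} = \left(H^{2} + H^{2}\right) - 23 = 2 H^{2} - 23 = -23 + 2 H^{2}$)
$q + r{\left(j \right)} = -149123040 - \left(23 - 2 \left(- \frac{16}{3}\right)^{2}\right) = -149123040 + \left(-23 + 2 \cdot \frac{256}{9}\right) = -149123040 + \left(-23 + \frac{512}{9}\right) = -149123040 + \frac{305}{9} = - \frac{1342107055}{9}$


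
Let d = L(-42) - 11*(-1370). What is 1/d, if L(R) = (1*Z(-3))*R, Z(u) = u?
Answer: 1/15196 ≈ 6.5807e-5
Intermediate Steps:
L(R) = -3*R (L(R) = (1*(-3))*R = -3*R)
d = 15196 (d = -3*(-42) - 11*(-1370) = 126 - 1*(-15070) = 126 + 15070 = 15196)
1/d = 1/15196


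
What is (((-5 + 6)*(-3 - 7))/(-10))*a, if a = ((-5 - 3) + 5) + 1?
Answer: -2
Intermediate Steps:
a = -2 (a = (-8 + 5) + 1 = -3 + 1 = -2)
(((-5 + 6)*(-3 - 7))/(-10))*a = (((-5 + 6)*(-3 - 7))/(-10))*(-2) = -(-10)/10*(-2) = -1/10*(-10)*(-2) = 1*(-2) = -2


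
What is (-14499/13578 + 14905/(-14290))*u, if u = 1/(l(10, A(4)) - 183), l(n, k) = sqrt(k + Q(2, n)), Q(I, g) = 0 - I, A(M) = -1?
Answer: 104099245/9025611157 + 1706545*I*sqrt(3)/27076833471 ≈ 0.011534 + 0.00010916*I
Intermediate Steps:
Q(I, g) = -I
l(n, k) = sqrt(-2 + k) (l(n, k) = sqrt(k - 1*2) = sqrt(k - 2) = sqrt(-2 + k))
u = 1/(-183 + I*sqrt(3)) (u = 1/(sqrt(-2 - 1) - 183) = 1/(sqrt(-3) - 183) = 1/(I*sqrt(3) - 183) = 1/(-183 + I*sqrt(3)) ≈ -0.005464 - 5.172e-5*I)
(-14499/13578 + 14905/(-14290))*u = (-14499/13578 + 14905/(-14290))*(-61/11164 - I*sqrt(3)/33492) = (-14499*1/13578 + 14905*(-1/14290))*(-61/11164 - I*sqrt(3)/33492) = (-4833/4526 - 2981/2858)*(-61/11164 - I*sqrt(3)/33492) = -6826180*(-61/11164 - I*sqrt(3)/33492)/3233827 = 104099245/9025611157 + 1706545*I*sqrt(3)/27076833471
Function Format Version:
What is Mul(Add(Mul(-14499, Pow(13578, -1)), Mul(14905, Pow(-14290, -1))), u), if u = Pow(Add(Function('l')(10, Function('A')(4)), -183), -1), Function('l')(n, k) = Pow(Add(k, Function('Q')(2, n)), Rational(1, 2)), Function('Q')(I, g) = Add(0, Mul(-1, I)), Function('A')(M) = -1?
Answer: Add(Rational(104099245, 9025611157), Mul(Rational(1706545, 27076833471), I, Pow(3, Rational(1, 2)))) ≈ Add(0.011534, Mul(0.00010916, I))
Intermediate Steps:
Function('Q')(I, g) = Mul(-1, I)
Function('l')(n, k) = Pow(Add(-2, k), Rational(1, 2)) (Function('l')(n, k) = Pow(Add(k, Mul(-1, 2)), Rational(1, 2)) = Pow(Add(k, -2), Rational(1, 2)) = Pow(Add(-2, k), Rational(1, 2)))
u = Pow(Add(-183, Mul(I, Pow(3, Rational(1, 2)))), -1) (u = Pow(Add(Pow(Add(-2, -1), Rational(1, 2)), -183), -1) = Pow(Add(Pow(-3, Rational(1, 2)), -183), -1) = Pow(Add(Mul(I, Pow(3, Rational(1, 2))), -183), -1) = Pow(Add(-183, Mul(I, Pow(3, Rational(1, 2)))), -1) ≈ Add(-0.0054640, Mul(-5.172e-5, I)))
Mul(Add(Mul(-14499, Pow(13578, -1)), Mul(14905, Pow(-14290, -1))), u) = Mul(Add(Mul(-14499, Pow(13578, -1)), Mul(14905, Pow(-14290, -1))), Add(Rational(-61, 11164), Mul(Rational(-1, 33492), I, Pow(3, Rational(1, 2))))) = Mul(Add(Mul(-14499, Rational(1, 13578)), Mul(14905, Rational(-1, 14290))), Add(Rational(-61, 11164), Mul(Rational(-1, 33492), I, Pow(3, Rational(1, 2))))) = Mul(Add(Rational(-4833, 4526), Rational(-2981, 2858)), Add(Rational(-61, 11164), Mul(Rational(-1, 33492), I, Pow(3, Rational(1, 2))))) = Mul(Rational(-6826180, 3233827), Add(Rational(-61, 11164), Mul(Rational(-1, 33492), I, Pow(3, Rational(1, 2))))) = Add(Rational(104099245, 9025611157), Mul(Rational(1706545, 27076833471), I, Pow(3, Rational(1, 2))))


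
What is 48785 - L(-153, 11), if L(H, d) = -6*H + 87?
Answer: 47780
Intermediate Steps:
L(H, d) = 87 - 6*H
48785 - L(-153, 11) = 48785 - (87 - 6*(-153)) = 48785 - (87 + 918) = 48785 - 1*1005 = 48785 - 1005 = 47780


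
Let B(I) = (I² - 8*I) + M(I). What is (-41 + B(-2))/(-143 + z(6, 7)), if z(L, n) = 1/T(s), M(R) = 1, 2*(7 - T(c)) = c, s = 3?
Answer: 220/1571 ≈ 0.14004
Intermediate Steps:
T(c) = 7 - c/2
z(L, n) = 2/11 (z(L, n) = 1/(7 - ½*3) = 1/(7 - 3/2) = 1/(11/2) = 2/11)
B(I) = 1 + I² - 8*I (B(I) = (I² - 8*I) + 1 = 1 + I² - 8*I)
(-41 + B(-2))/(-143 + z(6, 7)) = (-41 + (1 + (-2)² - 8*(-2)))/(-143 + 2/11) = (-41 + (1 + 4 + 16))/(-1571/11) = (-41 + 21)*(-11/1571) = -20*(-11/1571) = 220/1571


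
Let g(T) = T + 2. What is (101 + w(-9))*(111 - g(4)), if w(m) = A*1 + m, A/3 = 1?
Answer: 9975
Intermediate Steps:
A = 3 (A = 3*1 = 3)
g(T) = 2 + T
w(m) = 3 + m (w(m) = 3*1 + m = 3 + m)
(101 + w(-9))*(111 - g(4)) = (101 + (3 - 9))*(111 - (2 + 4)) = (101 - 6)*(111 - 1*6) = 95*(111 - 6) = 95*105 = 9975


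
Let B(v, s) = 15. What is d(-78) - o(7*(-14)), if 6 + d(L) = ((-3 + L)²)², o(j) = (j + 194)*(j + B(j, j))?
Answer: 43054683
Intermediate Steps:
o(j) = (15 + j)*(194 + j) (o(j) = (j + 194)*(j + 15) = (194 + j)*(15 + j) = (15 + j)*(194 + j))
d(L) = -6 + (-3 + L)⁴ (d(L) = -6 + ((-3 + L)²)² = -6 + (-3 + L)⁴)
d(-78) - o(7*(-14)) = (-6 + (-3 - 78)⁴) - (2910 + (7*(-14))² + 209*(7*(-14))) = (-6 + (-81)⁴) - (2910 + (-98)² + 209*(-98)) = (-6 + 43046721) - (2910 + 9604 - 20482) = 43046715 - 1*(-7968) = 43046715 + 7968 = 43054683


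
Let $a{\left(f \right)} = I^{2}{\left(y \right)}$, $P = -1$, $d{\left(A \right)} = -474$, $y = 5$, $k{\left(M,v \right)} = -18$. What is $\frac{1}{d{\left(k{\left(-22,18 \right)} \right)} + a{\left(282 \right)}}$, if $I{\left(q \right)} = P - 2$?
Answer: $- \frac{1}{465} \approx -0.0021505$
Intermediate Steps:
$I{\left(q \right)} = -3$ ($I{\left(q \right)} = -1 - 2 = -3$)
$a{\left(f \right)} = 9$ ($a{\left(f \right)} = \left(-3\right)^{2} = 9$)
$\frac{1}{d{\left(k{\left(-22,18 \right)} \right)} + a{\left(282 \right)}} = \frac{1}{-474 + 9} = \frac{1}{-465} = - \frac{1}{465}$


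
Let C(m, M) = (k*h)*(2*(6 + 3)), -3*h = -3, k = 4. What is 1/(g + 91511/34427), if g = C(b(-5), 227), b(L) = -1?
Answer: 34427/2570255 ≈ 0.013394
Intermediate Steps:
h = 1 (h = -⅓*(-3) = 1)
C(m, M) = 72 (C(m, M) = (4*1)*(2*(6 + 3)) = 4*(2*9) = 4*18 = 72)
g = 72
1/(g + 91511/34427) = 1/(72 + 91511/34427) = 1/(2570255/34427) = 34427/2570255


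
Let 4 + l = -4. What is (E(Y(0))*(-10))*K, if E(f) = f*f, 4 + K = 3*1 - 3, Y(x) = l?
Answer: 2560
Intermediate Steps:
l = -8 (l = -4 - 4 = -8)
Y(x) = -8
K = -4 (K = -4 + (3*1 - 3) = -4 + (3 - 3) = -4 + 0 = -4)
E(f) = f**2
(E(Y(0))*(-10))*K = ((-8)**2*(-10))*(-4) = (64*(-10))*(-4) = -640*(-4) = 2560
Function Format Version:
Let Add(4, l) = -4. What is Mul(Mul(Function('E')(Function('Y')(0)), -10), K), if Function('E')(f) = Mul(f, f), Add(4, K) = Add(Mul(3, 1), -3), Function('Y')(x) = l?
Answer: 2560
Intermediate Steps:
l = -8 (l = Add(-4, -4) = -8)
Function('Y')(x) = -8
K = -4 (K = Add(-4, Add(Mul(3, 1), -3)) = Add(-4, Add(3, -3)) = Add(-4, 0) = -4)
Function('E')(f) = Pow(f, 2)
Mul(Mul(Function('E')(Function('Y')(0)), -10), K) = Mul(Mul(Pow(-8, 2), -10), -4) = Mul(Mul(64, -10), -4) = Mul(-640, -4) = 2560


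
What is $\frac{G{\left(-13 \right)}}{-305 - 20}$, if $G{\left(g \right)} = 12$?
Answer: $- \frac{12}{325} \approx -0.036923$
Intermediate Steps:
$\frac{G{\left(-13 \right)}}{-305 - 20} = \frac{12}{-305 - 20} = \frac{12}{-325} = 12 \left(- \frac{1}{325}\right) = - \frac{12}{325}$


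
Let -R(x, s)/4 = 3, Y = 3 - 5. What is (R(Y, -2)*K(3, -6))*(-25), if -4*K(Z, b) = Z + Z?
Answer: -450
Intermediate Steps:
Y = -2
R(x, s) = -12 (R(x, s) = -4*3 = -12)
K(Z, b) = -Z/2 (K(Z, b) = -(Z + Z)/4 = -Z/2)
(R(Y, -2)*K(3, -6))*(-25) = -(-6)*3*(-25) = -12*(-3/2)*(-25) = 18*(-25) = -450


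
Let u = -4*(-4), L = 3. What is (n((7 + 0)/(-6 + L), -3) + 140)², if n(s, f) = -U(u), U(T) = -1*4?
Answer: 20736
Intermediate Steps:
u = 16
U(T) = -4
n(s, f) = 4 (n(s, f) = -1*(-4) = 4)
(n((7 + 0)/(-6 + L), -3) + 140)² = (4 + 140)² = 144² = 20736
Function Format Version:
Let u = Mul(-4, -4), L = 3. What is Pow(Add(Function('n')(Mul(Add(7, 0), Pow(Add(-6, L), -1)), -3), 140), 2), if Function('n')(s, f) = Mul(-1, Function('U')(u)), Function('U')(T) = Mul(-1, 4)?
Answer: 20736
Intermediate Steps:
u = 16
Function('U')(T) = -4
Function('n')(s, f) = 4 (Function('n')(s, f) = Mul(-1, -4) = 4)
Pow(Add(Function('n')(Mul(Add(7, 0), Pow(Add(-6, L), -1)), -3), 140), 2) = Pow(Add(4, 140), 2) = Pow(144, 2) = 20736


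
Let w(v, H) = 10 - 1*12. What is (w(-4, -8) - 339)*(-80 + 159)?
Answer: -26939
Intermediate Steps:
w(v, H) = -2 (w(v, H) = 10 - 12 = -2)
(w(-4, -8) - 339)*(-80 + 159) = (-2 - 339)*(-80 + 159) = -341*79 = -26939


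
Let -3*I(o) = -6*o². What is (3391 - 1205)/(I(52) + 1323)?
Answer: 2186/6731 ≈ 0.32477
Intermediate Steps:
I(o) = 2*o² (I(o) = -(-2)*o² = 2*o²)
(3391 - 1205)/(I(52) + 1323) = (3391 - 1205)/(2*52² + 1323) = 2186/(2*2704 + 1323) = 2186/(5408 + 1323) = 2186/6731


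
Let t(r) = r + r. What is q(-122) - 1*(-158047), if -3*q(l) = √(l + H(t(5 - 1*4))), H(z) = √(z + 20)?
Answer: 158047 - √(-122 + √22)/3 ≈ 1.5805e+5 - 3.6103*I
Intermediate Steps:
t(r) = 2*r
H(z) = √(20 + z)
q(l) = -√(l + √22)/3 (q(l) = -√(l + √(20 + 2*(5 - 1*4)))/3 = -√(l + √(20 + 2*(5 - 4)))/3 = -√(l + √(20 + 2*1))/3 = -√(l + √(20 + 2))/3 = -√(l + √22)/3)
q(-122) - 1*(-158047) = -√(-122 + √22)/3 - 1*(-158047) = -√(-122 + √22)/3 + 158047 = 158047 - √(-122 + √22)/3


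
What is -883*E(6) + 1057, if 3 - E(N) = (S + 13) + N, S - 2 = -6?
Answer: 11653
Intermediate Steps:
S = -4 (S = 2 - 6 = -4)
E(N) = -6 - N (E(N) = 3 - ((-4 + 13) + N) = 3 - (9 + N) = 3 + (-9 - N) = -6 - N)
-883*E(6) + 1057 = -883*(-6 - 1*6) + 1057 = -883*(-6 - 6) + 1057 = -883*(-12) + 1057 = 10596 + 1057 = 11653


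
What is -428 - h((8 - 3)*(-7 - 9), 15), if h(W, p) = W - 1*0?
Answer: -348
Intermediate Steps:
h(W, p) = W (h(W, p) = W + 0 = W)
-428 - h((8 - 3)*(-7 - 9), 15) = -428 - (8 - 3)*(-7 - 9) = -428 - 5*(-16) = -428 - 1*(-80) = -428 + 80 = -348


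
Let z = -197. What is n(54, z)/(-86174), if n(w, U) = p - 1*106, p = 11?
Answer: 95/86174 ≈ 0.0011024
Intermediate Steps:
n(w, U) = -95 (n(w, U) = 11 - 1*106 = 11 - 106 = -95)
n(54, z)/(-86174) = -95/(-86174) = -95*(-1/86174) = 95/86174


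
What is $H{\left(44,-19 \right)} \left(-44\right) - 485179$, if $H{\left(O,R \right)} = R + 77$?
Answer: $-487731$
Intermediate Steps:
$H{\left(O,R \right)} = 77 + R$
$H{\left(44,-19 \right)} \left(-44\right) - 485179 = \left(77 - 19\right) \left(-44\right) - 485179 = 58 \left(-44\right) - 485179 = -2552 - 485179 = -487731$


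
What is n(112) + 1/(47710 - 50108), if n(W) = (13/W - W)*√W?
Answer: -1/2398 - 12531*√7/28 ≈ -1184.1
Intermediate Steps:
n(W) = √W*(-W + 13/W) (n(W) = (-W + 13/W)*√W = √W*(-W + 13/W))
n(112) + 1/(47710 - 50108) = (13 - 1*112²)/√112 + 1/(47710 - 50108) = (√7/28)*(13 - 1*12544) + 1/(-2398) = (√7/28)*(13 - 12544) - 1/2398 = (√7/28)*(-12531) - 1/2398 = -12531*√7/28 - 1/2398 = -1/2398 - 12531*√7/28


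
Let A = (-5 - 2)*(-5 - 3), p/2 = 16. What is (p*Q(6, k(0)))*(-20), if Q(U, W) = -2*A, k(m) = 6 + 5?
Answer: 71680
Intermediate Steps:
p = 32 (p = 2*16 = 32)
A = 56 (A = -7*(-8) = 56)
k(m) = 11
Q(U, W) = -112 (Q(U, W) = -2*56 = -112)
(p*Q(6, k(0)))*(-20) = (32*(-112))*(-20) = -3584*(-20) = 71680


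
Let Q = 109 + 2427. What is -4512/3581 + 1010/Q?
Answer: -3912811/4540708 ≈ -0.86172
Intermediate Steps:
Q = 2536
-4512/3581 + 1010/Q = -4512/3581 + 1010/2536 = -4512*1/3581 + 1010*(1/2536) = -4512/3581 + 505/1268 = -3912811/4540708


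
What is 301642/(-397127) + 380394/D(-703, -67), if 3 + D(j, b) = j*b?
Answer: 68428996561/9351943723 ≈ 7.3171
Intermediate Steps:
D(j, b) = -3 + b*j (D(j, b) = -3 + j*b = -3 + b*j)
301642/(-397127) + 380394/D(-703, -67) = 301642/(-397127) + 380394/(-3 - 67*(-703)) = 301642*(-1/397127) + 380394/(-3 + 47101) = -301642/397127 + 380394/47098 = -301642/397127 + 380394*(1/47098) = -301642/397127 + 190197/23549 = 68428996561/9351943723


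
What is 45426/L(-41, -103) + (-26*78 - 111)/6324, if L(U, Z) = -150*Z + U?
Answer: 2734561/1047812 ≈ 2.6098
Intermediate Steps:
L(U, Z) = U - 150*Z
45426/L(-41, -103) + (-26*78 - 111)/6324 = 45426/(-41 - 150*(-103)) + (-26*78 - 111)/6324 = 45426/(-41 + 15450) + (-2028 - 111)*(1/6324) = 45426/15409 - 2139*1/6324 = 45426*(1/15409) - 23/68 = 45426/15409 - 23/68 = 2734561/1047812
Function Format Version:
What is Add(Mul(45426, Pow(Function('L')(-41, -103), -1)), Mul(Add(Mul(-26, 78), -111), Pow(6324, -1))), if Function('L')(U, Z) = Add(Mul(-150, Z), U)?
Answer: Rational(2734561, 1047812) ≈ 2.6098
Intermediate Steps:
Function('L')(U, Z) = Add(U, Mul(-150, Z))
Add(Mul(45426, Pow(Function('L')(-41, -103), -1)), Mul(Add(Mul(-26, 78), -111), Pow(6324, -1))) = Add(Mul(45426, Pow(Add(-41, Mul(-150, -103)), -1)), Mul(Add(Mul(-26, 78), -111), Pow(6324, -1))) = Add(Mul(45426, Pow(Add(-41, 15450), -1)), Mul(Add(-2028, -111), Rational(1, 6324))) = Add(Mul(45426, Pow(15409, -1)), Mul(-2139, Rational(1, 6324))) = Add(Mul(45426, Rational(1, 15409)), Rational(-23, 68)) = Add(Rational(45426, 15409), Rational(-23, 68)) = Rational(2734561, 1047812)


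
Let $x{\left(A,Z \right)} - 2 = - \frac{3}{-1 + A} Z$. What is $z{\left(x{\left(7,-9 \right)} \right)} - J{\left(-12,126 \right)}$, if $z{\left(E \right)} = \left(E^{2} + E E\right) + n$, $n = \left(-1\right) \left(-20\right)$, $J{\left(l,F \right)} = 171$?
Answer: $- \frac{133}{2} \approx -66.5$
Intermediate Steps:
$n = 20$
$x{\left(A,Z \right)} = 2 - \frac{3 Z}{-1 + A}$ ($x{\left(A,Z \right)} = 2 + - \frac{3}{-1 + A} Z = 2 - \frac{3 Z}{-1 + A}$)
$z{\left(E \right)} = 20 + 2 E^{2}$ ($z{\left(E \right)} = \left(E^{2} + E E\right) + 20 = \left(E^{2} + E^{2}\right) + 20 = 2 E^{2} + 20 = 20 + 2 E^{2}$)
$z{\left(x{\left(7,-9 \right)} \right)} - J{\left(-12,126 \right)} = \left(20 + 2 \left(\frac{-2 - -27 + 2 \cdot 7}{-1 + 7}\right)^{2}\right) - 171 = \left(20 + 2 \left(\frac{-2 + 27 + 14}{6}\right)^{2}\right) - 171 = \left(20 + 2 \left(\frac{1}{6} \cdot 39\right)^{2}\right) - 171 = \left(20 + 2 \left(\frac{13}{2}\right)^{2}\right) - 171 = \left(20 + 2 \cdot \frac{169}{4}\right) - 171 = \left(20 + \frac{169}{2}\right) - 171 = \frac{209}{2} - 171 = - \frac{133}{2}$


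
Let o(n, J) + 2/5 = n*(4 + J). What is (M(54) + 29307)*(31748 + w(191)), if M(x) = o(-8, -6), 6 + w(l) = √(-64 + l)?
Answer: 4653789846/5 + 146613*√127/5 ≈ 9.3109e+8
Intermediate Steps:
o(n, J) = -⅖ + n*(4 + J)
w(l) = -6 + √(-64 + l)
M(x) = 78/5 (M(x) = -⅖ + 4*(-8) - 6*(-8) = -⅖ - 32 + 48 = 78/5)
(M(54) + 29307)*(31748 + w(191)) = (78/5 + 29307)*(31748 + (-6 + √(-64 + 191))) = 146613*(31748 + (-6 + √127))/5 = 146613*(31742 + √127)/5 = 4653789846/5 + 146613*√127/5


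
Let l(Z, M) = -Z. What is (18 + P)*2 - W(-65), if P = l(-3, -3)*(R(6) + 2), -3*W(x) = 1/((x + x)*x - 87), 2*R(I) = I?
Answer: 1655875/25089 ≈ 66.000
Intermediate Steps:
R(I) = I/2
W(x) = -1/(3*(-87 + 2*x²)) (W(x) = -1/(3*((x + x)*x - 87)) = -1/(3*((2*x)*x - 87)) = -1/(3*(2*x² - 87)) = -1/(3*(-87 + 2*x²)))
P = 15 (P = (-1*(-3))*((½)*6 + 2) = 3*(3 + 2) = 3*5 = 15)
(18 + P)*2 - W(-65) = (18 + 15)*2 - (-1)/(-261 + 6*(-65)²) = 33*2 - (-1)/(-261 + 6*4225) = 66 - (-1)/(-261 + 25350) = 66 - (-1)/25089 = 66 - 1*(-1/25089) = 66 + 1/25089 = 1655875/25089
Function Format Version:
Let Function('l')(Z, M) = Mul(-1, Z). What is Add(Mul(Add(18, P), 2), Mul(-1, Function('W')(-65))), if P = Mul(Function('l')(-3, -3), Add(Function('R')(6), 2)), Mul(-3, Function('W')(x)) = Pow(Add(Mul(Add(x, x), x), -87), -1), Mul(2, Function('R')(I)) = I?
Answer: Rational(1655875, 25089) ≈ 66.000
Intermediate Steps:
Function('R')(I) = Mul(Rational(1, 2), I)
Function('W')(x) = Mul(Rational(-1, 3), Pow(Add(-87, Mul(2, Pow(x, 2))), -1)) (Function('W')(x) = Mul(Rational(-1, 3), Pow(Add(Mul(Add(x, x), x), -87), -1)) = Mul(Rational(-1, 3), Pow(Add(Mul(Mul(2, x), x), -87), -1)) = Mul(Rational(-1, 3), Pow(Add(Mul(2, Pow(x, 2)), -87), -1)) = Mul(Rational(-1, 3), Pow(Add(-87, Mul(2, Pow(x, 2))), -1)))
P = 15 (P = Mul(Mul(-1, -3), Add(Mul(Rational(1, 2), 6), 2)) = Mul(3, Add(3, 2)) = Mul(3, 5) = 15)
Add(Mul(Add(18, P), 2), Mul(-1, Function('W')(-65))) = Add(Mul(Add(18, 15), 2), Mul(-1, Mul(-1, Pow(Add(-261, Mul(6, Pow(-65, 2))), -1)))) = Add(Mul(33, 2), Mul(-1, Mul(-1, Pow(Add(-261, Mul(6, 4225)), -1)))) = Add(66, Mul(-1, Mul(-1, Pow(Add(-261, 25350), -1)))) = Add(66, Mul(-1, Mul(-1, Pow(25089, -1)))) = Add(66, Mul(-1, Mul(-1, Rational(1, 25089)))) = Add(66, Mul(-1, Rational(-1, 25089))) = Add(66, Rational(1, 25089)) = Rational(1655875, 25089)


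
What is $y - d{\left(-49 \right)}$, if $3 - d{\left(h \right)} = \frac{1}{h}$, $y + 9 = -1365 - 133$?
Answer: $- \frac{73991}{49} \approx -1510.0$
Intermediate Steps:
$y = -1507$ ($y = -9 - 1498 = -1507$)
$d{\left(h \right)} = 3 - \frac{1}{h}$
$y - d{\left(-49 \right)} = -1507 - \left(3 - \frac{1}{-49}\right) = -1507 - \left(3 - - \frac{1}{49}\right) = -1507 - \left(3 + \frac{1}{49}\right) = -1507 - \frac{148}{49} = - \frac{73991}{49}$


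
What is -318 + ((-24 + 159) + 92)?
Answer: -91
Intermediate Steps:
-318 + ((-24 + 159) + 92) = -318 + (135 + 92) = -318 + 227 = -91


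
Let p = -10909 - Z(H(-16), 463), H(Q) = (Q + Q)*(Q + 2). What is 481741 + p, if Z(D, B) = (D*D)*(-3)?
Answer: 1072944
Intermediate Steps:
H(Q) = 2*Q*(2 + Q) (H(Q) = (2*Q)*(2 + Q) = 2*Q*(2 + Q))
Z(D, B) = -3*D**2 (Z(D, B) = D**2*(-3) = -3*D**2)
p = 591203 (p = -10909 - (-3)*(2*(-16)*(2 - 16))**2 = -10909 - (-3)*(2*(-16)*(-14))**2 = -10909 - (-3)*448**2 = -10909 - (-3)*200704 = -10909 - 1*(-602112) = -10909 + 602112 = 591203)
481741 + p = 481741 + 591203 = 1072944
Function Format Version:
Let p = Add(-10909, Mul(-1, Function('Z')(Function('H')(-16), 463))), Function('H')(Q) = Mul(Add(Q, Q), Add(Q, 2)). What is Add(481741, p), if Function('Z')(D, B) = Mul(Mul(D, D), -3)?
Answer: 1072944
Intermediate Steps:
Function('H')(Q) = Mul(2, Q, Add(2, Q)) (Function('H')(Q) = Mul(Mul(2, Q), Add(2, Q)) = Mul(2, Q, Add(2, Q)))
Function('Z')(D, B) = Mul(-3, Pow(D, 2)) (Function('Z')(D, B) = Mul(Pow(D, 2), -3) = Mul(-3, Pow(D, 2)))
p = 591203 (p = Add(-10909, Mul(-1, Mul(-3, Pow(Mul(2, -16, Add(2, -16)), 2)))) = Add(-10909, Mul(-1, Mul(-3, Pow(Mul(2, -16, -14), 2)))) = Add(-10909, Mul(-1, Mul(-3, Pow(448, 2)))) = Add(-10909, Mul(-1, Mul(-3, 200704))) = Add(-10909, Mul(-1, -602112)) = Add(-10909, 602112) = 591203)
Add(481741, p) = Add(481741, 591203) = 1072944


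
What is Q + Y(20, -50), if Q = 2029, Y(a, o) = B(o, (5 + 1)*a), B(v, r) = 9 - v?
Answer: 2088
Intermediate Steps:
Y(a, o) = 9 - o
Q + Y(20, -50) = 2029 + (9 - 1*(-50)) = 2029 + (9 + 50) = 2029 + 59 = 2088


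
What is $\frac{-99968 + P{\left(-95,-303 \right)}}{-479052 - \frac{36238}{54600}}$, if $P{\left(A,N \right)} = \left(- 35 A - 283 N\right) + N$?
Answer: $\frac{305678100}{13078137719} \approx 0.023373$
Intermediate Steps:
$P{\left(A,N \right)} = - 282 N - 35 A$ ($P{\left(A,N \right)} = \left(- 283 N - 35 A\right) + N = - 282 N - 35 A$)
$\frac{-99968 + P{\left(-95,-303 \right)}}{-479052 - \frac{36238}{54600}} = \frac{-99968 - -88771}{-479052 - \frac{36238}{54600}} = \frac{-99968 + \left(85446 + 3325\right)}{-479052 - \frac{18119}{27300}} = \frac{-99968 + 88771}{-479052 - \frac{18119}{27300}} = - \frac{11197}{- \frac{13078137719}{27300}} = \left(-11197\right) \left(- \frac{27300}{13078137719}\right) = \frac{305678100}{13078137719}$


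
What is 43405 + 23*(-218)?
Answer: 38391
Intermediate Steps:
43405 + 23*(-218) = 43405 - 5014 = 38391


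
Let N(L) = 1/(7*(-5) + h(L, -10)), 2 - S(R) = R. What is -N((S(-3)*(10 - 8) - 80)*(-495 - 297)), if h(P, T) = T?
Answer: 1/45 ≈ 0.022222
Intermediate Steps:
S(R) = 2 - R
N(L) = -1/45 (N(L) = 1/(7*(-5) - 10) = 1/(-35 - 10) = 1/(-45) = -1/45)
-N((S(-3)*(10 - 8) - 80)*(-495 - 297)) = -1*(-1/45) = 1/45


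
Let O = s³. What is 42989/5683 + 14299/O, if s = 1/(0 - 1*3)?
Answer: -2194009870/5683 ≈ -3.8607e+5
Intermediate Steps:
s = -⅓ (s = 1/(0 - 3) = 1/(-3) = -⅓ ≈ -0.33333)
O = -1/27 (O = (-⅓)³ = -1/27 ≈ -0.037037)
42989/5683 + 14299/O = 42989/5683 + 14299/(-1/27) = 42989*(1/5683) + 14299*(-27) = 42989/5683 - 386073 = -2194009870/5683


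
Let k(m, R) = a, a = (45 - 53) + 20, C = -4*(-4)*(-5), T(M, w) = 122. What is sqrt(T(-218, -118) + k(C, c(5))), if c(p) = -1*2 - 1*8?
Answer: sqrt(134) ≈ 11.576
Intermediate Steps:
C = -80 (C = 16*(-5) = -80)
c(p) = -10 (c(p) = -2 - 8 = -10)
a = 12 (a = -8 + 20 = 12)
k(m, R) = 12
sqrt(T(-218, -118) + k(C, c(5))) = sqrt(122 + 12) = sqrt(134)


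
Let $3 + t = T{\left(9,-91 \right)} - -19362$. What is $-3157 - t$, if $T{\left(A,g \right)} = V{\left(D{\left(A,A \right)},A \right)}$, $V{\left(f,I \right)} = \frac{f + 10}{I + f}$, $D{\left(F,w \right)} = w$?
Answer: $- \frac{405307}{18} \approx -22517.0$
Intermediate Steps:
$V{\left(f,I \right)} = \frac{10 + f}{I + f}$
$T{\left(A,g \right)} = \frac{10 + A}{2 A}$ ($T{\left(A,g \right)} = \frac{10 + A}{A + A} = \frac{10 + A}{2 A}$)
$t = \frac{348481}{18}$ ($t = -3 + \left(\frac{10 + 9}{2 \cdot 9} - -19362\right) = -3 + \left(\frac{1}{2} \cdot \frac{1}{9} \cdot 19 + 19362\right) = -3 + \left(\frac{19}{18} + 19362\right) = -3 + \frac{348535}{18} = \frac{348481}{18} \approx 19360.0$)
$-3157 - t = -3157 - \frac{348481}{18} = - \frac{405307}{18}$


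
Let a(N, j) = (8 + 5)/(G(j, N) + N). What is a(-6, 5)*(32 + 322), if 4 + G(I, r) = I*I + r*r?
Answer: 1534/17 ≈ 90.235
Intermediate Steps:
G(I, r) = -4 + I² + r² (G(I, r) = -4 + (I*I + r*r) = -4 + (I² + r²) = -4 + I² + r²)
a(N, j) = 13/(-4 + N + N² + j²) (a(N, j) = (8 + 5)/((-4 + j² + N²) + N) = 13/((-4 + N² + j²) + N) = 13/(-4 + N + N² + j²))
a(-6, 5)*(32 + 322) = (13/(-4 - 6 + (-6)² + 5²))*(32 + 322) = (13/(-4 - 6 + 36 + 25))*354 = (13/51)*354 = 1534/17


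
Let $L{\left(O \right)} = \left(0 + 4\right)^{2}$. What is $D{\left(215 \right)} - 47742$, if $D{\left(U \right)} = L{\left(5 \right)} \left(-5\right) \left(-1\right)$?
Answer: $-47662$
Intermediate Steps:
$L{\left(O \right)} = 16$ ($L{\left(O \right)} = 4^{2} = 16$)
$D{\left(U \right)} = 80$ ($D{\left(U \right)} = 16 \left(-5\right) \left(-1\right) = \left(-80\right) \left(-1\right) = 80$)
$D{\left(215 \right)} - 47742 = 80 - 47742 = -47662$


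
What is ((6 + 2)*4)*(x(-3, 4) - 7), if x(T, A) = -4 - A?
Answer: -480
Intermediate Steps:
((6 + 2)*4)*(x(-3, 4) - 7) = ((6 + 2)*4)*((-4 - 1*4) - 7) = (8*4)*((-4 - 4) - 7) = 32*(-8 - 7) = 32*(-15) = -480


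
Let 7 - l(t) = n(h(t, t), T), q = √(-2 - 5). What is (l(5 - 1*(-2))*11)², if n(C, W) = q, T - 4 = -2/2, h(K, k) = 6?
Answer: 5082 - 1694*I*√7 ≈ 5082.0 - 4481.9*I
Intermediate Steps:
q = I*√7 (q = √(-7) = I*√7 ≈ 2.6458*I)
T = 3 (T = 4 - 2/2 = 4 - 2*½ = 4 - 1 = 3)
n(C, W) = I*√7
l(t) = 7 - I*√7
(l(5 - 1*(-2))*11)² = ((7 - I*√7)*11)² = (77 - 11*I*√7)²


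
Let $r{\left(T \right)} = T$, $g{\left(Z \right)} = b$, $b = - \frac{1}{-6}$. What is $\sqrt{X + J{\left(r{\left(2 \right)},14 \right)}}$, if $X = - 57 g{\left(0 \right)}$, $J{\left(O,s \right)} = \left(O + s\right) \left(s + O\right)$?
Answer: $\frac{\sqrt{986}}{2} \approx 15.7$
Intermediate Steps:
$b = \frac{1}{6}$ ($b = \left(-1\right) \left(- \frac{1}{6}\right) = \frac{1}{6} \approx 0.16667$)
$g{\left(Z \right)} = \frac{1}{6}$
$J{\left(O,s \right)} = \left(O + s\right)^{2}$ ($J{\left(O,s \right)} = \left(O + s\right) \left(O + s\right) = \left(O + s\right)^{2}$)
$X = - \frac{19}{2}$ ($X = \left(-57\right) \frac{1}{6} = - \frac{19}{2} \approx -9.5$)
$\sqrt{X + J{\left(r{\left(2 \right)},14 \right)}} = \sqrt{- \frac{19}{2} + \left(2 + 14\right)^{2}} = \sqrt{- \frac{19}{2} + 16^{2}} = \sqrt{- \frac{19}{2} + 256} = \sqrt{\frac{493}{2}} = \frac{\sqrt{986}}{2}$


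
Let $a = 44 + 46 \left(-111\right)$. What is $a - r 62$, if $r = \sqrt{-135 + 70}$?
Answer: $-5062 - 62 i \sqrt{65} \approx -5062.0 - 499.86 i$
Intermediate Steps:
$r = i \sqrt{65}$ ($r = \sqrt{-65} = i \sqrt{65} \approx 8.0623 i$)
$a = -5062$ ($a = 44 - 5106 = -5062$)
$a - r 62 = -5062 - i \sqrt{65} \cdot 62 = -5062 - 62 i \sqrt{65}$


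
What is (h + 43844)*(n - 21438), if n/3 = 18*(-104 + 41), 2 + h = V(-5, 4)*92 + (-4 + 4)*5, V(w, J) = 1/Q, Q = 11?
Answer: -11981673360/11 ≈ -1.0892e+9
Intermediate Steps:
V(w, J) = 1/11
h = 70/11 (h = -2 + ((1/11)*92 + (-4 + 4)*5) = -2 + (92/11 + 0*5) = -2 + (92/11 + 0) = -2 + 92/11 = 70/11 ≈ 6.3636)
n = -3402 (n = 3*(18*(-104 + 41)) = 3*(18*(-63)) = 3*(-1134) = -3402)
(h + 43844)*(n - 21438) = (70/11 + 43844)*(-3402 - 21438) = (482354/11)*(-24840) = -11981673360/11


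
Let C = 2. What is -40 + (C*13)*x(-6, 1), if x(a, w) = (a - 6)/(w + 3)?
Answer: -118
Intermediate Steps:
x(a, w) = (-6 + a)/(3 + w)
-40 + (C*13)*x(-6, 1) = -40 + (2*13)*((-6 - 6)/(3 + 1)) = -40 + 26*(-12/4) = -40 + 26*((¼)*(-12)) = -40 + 26*(-3) = -40 - 78 = -118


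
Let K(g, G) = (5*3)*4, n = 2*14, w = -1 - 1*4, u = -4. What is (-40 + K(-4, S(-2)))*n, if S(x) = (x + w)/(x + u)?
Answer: 560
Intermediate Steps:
w = -5 (w = -1 - 4 = -5)
n = 28
S(x) = (-5 + x)/(-4 + x) (S(x) = (x - 5)/(x - 4) = (-5 + x)/(-4 + x))
K(g, G) = 60 (K(g, G) = 15*4 = 60)
(-40 + K(-4, S(-2)))*n = (-40 + 60)*28 = 20*28 = 560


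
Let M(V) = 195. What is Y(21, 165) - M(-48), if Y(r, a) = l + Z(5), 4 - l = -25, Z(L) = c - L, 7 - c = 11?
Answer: -175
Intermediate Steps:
c = -4 (c = 7 - 1*11 = 7 - 11 = -4)
Z(L) = -4 - L
l = 29 (l = 4 - 1*(-25) = 4 + 25 = 29)
Y(r, a) = 20 (Y(r, a) = 29 + (-4 - 1*5) = 29 + (-4 - 5) = 29 - 9 = 20)
Y(21, 165) - M(-48) = 20 - 1*195 = 20 - 195 = -175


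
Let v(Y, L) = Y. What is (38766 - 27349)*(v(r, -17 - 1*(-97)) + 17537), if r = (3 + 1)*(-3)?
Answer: 200082925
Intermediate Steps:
r = -12 (r = 4*(-3) = -12)
(38766 - 27349)*(v(r, -17 - 1*(-97)) + 17537) = (38766 - 27349)*(-12 + 17537) = 11417*17525 = 200082925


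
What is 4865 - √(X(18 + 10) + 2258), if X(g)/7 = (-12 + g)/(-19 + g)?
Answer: 4865 - √20434/3 ≈ 4817.4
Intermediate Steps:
X(g) = 7*(-12 + g)/(-19 + g) (X(g) = 7*((-12 + g)/(-19 + g)) = 7*(-12 + g)/(-19 + g))
4865 - √(X(18 + 10) + 2258) = 4865 - √(7*(-12 + (18 + 10))/(-19 + (18 + 10)) + 2258) = 4865 - √(7*(-12 + 28)/(-19 + 28) + 2258) = 4865 - √(7*16/9 + 2258) = 4865 - √(7*(⅑)*16 + 2258) = 4865 - √(112/9 + 2258) = 4865 - √(20434/9) = 4865 - √20434/3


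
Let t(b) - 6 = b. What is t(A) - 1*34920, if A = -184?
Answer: -35098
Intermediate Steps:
t(b) = 6 + b
t(A) - 1*34920 = (6 - 184) - 1*34920 = -178 - 34920 = -35098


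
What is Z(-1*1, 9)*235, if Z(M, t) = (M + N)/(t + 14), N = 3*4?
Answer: 2585/23 ≈ 112.39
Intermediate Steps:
N = 12
Z(M, t) = (12 + M)/(14 + t) (Z(M, t) = (M + 12)/(t + 14) = (12 + M)/(14 + t))
Z(-1*1, 9)*235 = ((12 - 1*1)/(14 + 9))*235 = ((12 - 1)/23)*235 = ((1/23)*11)*235 = (11/23)*235 = 2585/23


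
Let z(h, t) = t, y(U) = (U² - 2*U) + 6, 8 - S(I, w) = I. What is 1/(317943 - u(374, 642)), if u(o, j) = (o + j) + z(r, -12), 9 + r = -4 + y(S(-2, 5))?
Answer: 1/316939 ≈ 3.1552e-6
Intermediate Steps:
S(I, w) = 8 - I
y(U) = 6 + U² - 2*U
r = 73 (r = -9 + (-4 + (6 + (8 - 1*(-2))² - 2*(8 - 1*(-2)))) = -9 + (-4 + (6 + (8 + 2)² - 2*(8 + 2))) = -9 + (-4 + (6 + 10² - 2*10)) = -9 + (-4 + (6 + 100 - 20)) = -9 + (-4 + 86) = -9 + 82 = 73)
u(o, j) = -12 + j + o (u(o, j) = (o + j) - 12 = (j + o) - 12 = -12 + j + o)
1/(317943 - u(374, 642)) = 1/(317943 - (-12 + 642 + 374)) = 1/(317943 - 1*1004) = 1/(317943 - 1004) = 1/316939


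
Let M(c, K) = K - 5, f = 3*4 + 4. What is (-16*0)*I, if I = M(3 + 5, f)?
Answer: 0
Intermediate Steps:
f = 16 (f = 12 + 4 = 16)
M(c, K) = -5 + K
I = 11 (I = -5 + 16 = 11)
(-16*0)*I = -16*0*11 = 0*11 = 0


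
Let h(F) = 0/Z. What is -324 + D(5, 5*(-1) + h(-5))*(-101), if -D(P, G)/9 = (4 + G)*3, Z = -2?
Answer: -3051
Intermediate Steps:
h(F) = 0 (h(F) = 0/(-2) = 0*(-½) = 0)
D(P, G) = -108 - 27*G (D(P, G) = -9*(4 + G)*3 = -9*(12 + 3*G) = -108 - 27*G)
-324 + D(5, 5*(-1) + h(-5))*(-101) = -324 + (-108 - 27*(5*(-1) + 0))*(-101) = -324 + (-108 - 27*(-5 + 0))*(-101) = -324 + (-108 - 27*(-5))*(-101) = -324 + (-108 + 135)*(-101) = -324 + 27*(-101) = -324 - 2727 = -3051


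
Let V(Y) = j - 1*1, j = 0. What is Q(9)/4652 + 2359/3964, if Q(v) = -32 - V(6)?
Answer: 678199/1152533 ≈ 0.58844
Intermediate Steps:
V(Y) = -1 (V(Y) = 0 - 1*1 = 0 - 1 = -1)
Q(v) = -31 (Q(v) = -32 - 1*(-1) = -32 + 1 = -31)
Q(9)/4652 + 2359/3964 = -31/4652 + 2359/3964 = 678199/1152533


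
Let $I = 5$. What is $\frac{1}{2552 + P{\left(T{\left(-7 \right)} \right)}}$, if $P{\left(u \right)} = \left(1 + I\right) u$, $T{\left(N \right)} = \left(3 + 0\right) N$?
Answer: $\frac{1}{2426} \approx 0.0004122$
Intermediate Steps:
$T{\left(N \right)} = 3 N$
$P{\left(u \right)} = 6 u$ ($P{\left(u \right)} = \left(1 + 5\right) u = 6 u$)
$\frac{1}{2552 + P{\left(T{\left(-7 \right)} \right)}} = \frac{1}{2552 + 6 \cdot 3 \left(-7\right)} = \frac{1}{2552 + 6 \left(-21\right)} = \frac{1}{2552 - 126} = \frac{1}{2426}$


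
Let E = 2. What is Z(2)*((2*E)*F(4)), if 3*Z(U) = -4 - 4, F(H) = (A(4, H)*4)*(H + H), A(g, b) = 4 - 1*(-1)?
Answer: -5120/3 ≈ -1706.7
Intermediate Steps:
A(g, b) = 5 (A(g, b) = 4 + 1 = 5)
F(H) = 40*H (F(H) = (5*4)*(H + H) = 20*(2*H) = 40*H)
Z(U) = -8/3 (Z(U) = (-4 - 4)/3 = (⅓)*(-8) = -8/3)
Z(2)*((2*E)*F(4)) = -8*2*2*40*4/3 = -32*160/3 = -8/3*640 = -5120/3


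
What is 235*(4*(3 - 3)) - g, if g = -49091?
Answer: 49091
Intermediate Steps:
235*(4*(3 - 3)) - g = 235*(4*(3 - 3)) - 1*(-49091) = 235*(4*0) + 49091 = 235*0 + 49091 = 0 + 49091 = 49091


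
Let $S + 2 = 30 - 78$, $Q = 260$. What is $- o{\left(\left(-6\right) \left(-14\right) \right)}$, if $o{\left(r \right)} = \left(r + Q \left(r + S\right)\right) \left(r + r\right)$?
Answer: $-1499232$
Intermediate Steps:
$S = -50$ ($S = -2 + \left(30 - 78\right) = -2 - 48 = -50$)
$o{\left(r \right)} = 2 r \left(-13000 + 261 r\right)$ ($o{\left(r \right)} = \left(r + 260 \left(r - 50\right)\right) \left(r + r\right) = \left(r + 260 \left(-50 + r\right)\right) 2 r = \left(r + \left(-13000 + 260 r\right)\right) 2 r = \left(-13000 + 261 r\right) 2 r = 2 r \left(-13000 + 261 r\right)$)
$- o{\left(\left(-6\right) \left(-14\right) \right)} = - 2 \left(\left(-6\right) \left(-14\right)\right) \left(-13000 + 261 \left(\left(-6\right) \left(-14\right)\right)\right) = - 2 \cdot 84 \left(-13000 + 261 \cdot 84\right) = - 2 \cdot 84 \left(-13000 + 21924\right) = - 2 \cdot 84 \cdot 8924 = \left(-1\right) 1499232 = -1499232$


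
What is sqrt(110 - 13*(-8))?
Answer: sqrt(214) ≈ 14.629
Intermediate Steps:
sqrt(110 - 13*(-8)) = sqrt(110 + 104) = sqrt(214)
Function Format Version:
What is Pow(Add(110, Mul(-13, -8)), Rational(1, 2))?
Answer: Pow(214, Rational(1, 2)) ≈ 14.629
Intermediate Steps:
Pow(Add(110, Mul(-13, -8)), Rational(1, 2)) = Pow(Add(110, 104), Rational(1, 2)) = Pow(214, Rational(1, 2))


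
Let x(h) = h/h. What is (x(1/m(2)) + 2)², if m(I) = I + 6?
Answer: 9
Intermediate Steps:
m(I) = 6 + I
x(h) = 1
(x(1/m(2)) + 2)² = (1 + 2)² = 3² = 9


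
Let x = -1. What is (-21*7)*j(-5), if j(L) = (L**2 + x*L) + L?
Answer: -3675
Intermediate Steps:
j(L) = L**2 (j(L) = (L**2 - L) + L = L**2)
(-21*7)*j(-5) = -21*7*(-5)**2 = -147*25 = -3675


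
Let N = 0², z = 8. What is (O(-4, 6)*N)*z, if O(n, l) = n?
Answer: 0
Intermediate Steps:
N = 0
(O(-4, 6)*N)*z = -4*0*8 = 0*8 = 0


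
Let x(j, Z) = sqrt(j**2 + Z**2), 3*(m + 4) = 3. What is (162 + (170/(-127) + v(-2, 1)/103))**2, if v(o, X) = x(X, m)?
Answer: 4416773159834/171112561 + 40808*sqrt(10)/13081 ≈ 25822.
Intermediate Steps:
m = -3 (m = -4 + (1/3)*3 = -4 + 1 = -3)
x(j, Z) = sqrt(Z**2 + j**2)
v(o, X) = sqrt(9 + X**2) (v(o, X) = sqrt((-3)**2 + X**2) = sqrt(9 + X**2))
(162 + (170/(-127) + v(-2, 1)/103))**2 = (162 + (170/(-127) + sqrt(9 + 1**2)/103))**2 = (162 + (170*(-1/127) + sqrt(9 + 1)*(1/103)))**2 = (162 + (-170/127 + sqrt(10)*(1/103)))**2 = (162 + (-170/127 + sqrt(10)/103))**2 = (20404/127 + sqrt(10)/103)**2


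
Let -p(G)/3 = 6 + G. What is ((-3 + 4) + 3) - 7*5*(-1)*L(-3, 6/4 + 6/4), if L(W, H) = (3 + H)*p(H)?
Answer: -5666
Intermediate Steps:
p(G) = -18 - 3*G (p(G) = -3*(6 + G) = -18 - 3*G)
L(W, H) = (-18 - 3*H)*(3 + H) (L(W, H) = (3 + H)*(-18 - 3*H) = (-18 - 3*H)*(3 + H))
((-3 + 4) + 3) - 7*5*(-1)*L(-3, 6/4 + 6/4) = ((-3 + 4) + 3) - 7*5*(-1)*(-3*(3 + (6/4 + 6/4))*(6 + (6/4 + 6/4))) = (1 + 3) - (-35)*(-3*(3 + (6*(¼) + 6*(¼)))*(6 + (6*(¼) + 6*(¼)))) = 4 - (-35)*(-3*(3 + (3/2 + 3/2))*(6 + (3/2 + 3/2))) = 4 - (-35)*(-3*(3 + 3)*(6 + 3)) = 4 - (-35)*(-3*6*9) = 4 - (-35)*(-162) = 4 - 7*810 = 4 - 5670 = -5666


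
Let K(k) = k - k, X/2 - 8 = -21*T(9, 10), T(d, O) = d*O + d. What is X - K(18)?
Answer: -4142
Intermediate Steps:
T(d, O) = d + O*d (T(d, O) = O*d + d = d + O*d)
X = -4142 (X = 16 + 2*(-189*(1 + 10)) = 16 + 2*(-189*11) = 16 + 2*(-21*99) = 16 + 2*(-2079) = 16 - 4158 = -4142)
K(k) = 0
X - K(18) = -4142 - 1*0 = -4142 + 0 = -4142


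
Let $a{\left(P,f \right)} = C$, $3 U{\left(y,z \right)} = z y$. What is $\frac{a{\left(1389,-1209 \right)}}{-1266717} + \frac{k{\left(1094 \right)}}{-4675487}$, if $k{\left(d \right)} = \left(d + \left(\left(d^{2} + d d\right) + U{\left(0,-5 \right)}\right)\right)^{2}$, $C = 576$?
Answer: $- \frac{2421500213187272188}{1974172955393} \approx -1.2266 \cdot 10^{6}$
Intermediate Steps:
$U{\left(y,z \right)} = \frac{y z}{3}$ ($U{\left(y,z \right)} = \frac{z y}{3} = \frac{y z}{3}$)
$a{\left(P,f \right)} = 576$
$k{\left(d \right)} = \left(d + 2 d^{2}\right)^{2}$ ($k{\left(d \right)} = \left(d + \left(\left(d^{2} + d d\right) + \frac{1}{3} \cdot 0 \left(-5\right)\right)\right)^{2} = \left(d + \left(\left(d^{2} + d^{2}\right) + 0\right)\right)^{2} = \left(d + \left(2 d^{2} + 0\right)\right)^{2} = \left(d + 2 d^{2}\right)^{2}$)
$\frac{a{\left(1389,-1209 \right)}}{-1266717} + \frac{k{\left(1094 \right)}}{-4675487} = \frac{576}{-1266717} + \frac{1094^{2} \left(1 + 2 \cdot 1094\right)^{2}}{-4675487} = 576 \left(- \frac{1}{1266717}\right) + 1196836 \left(1 + 2188\right)^{2} \left(- \frac{1}{4675487}\right) = - \frac{192}{422239} + 1196836 \cdot 2189^{2} \left(- \frac{1}{4675487}\right) = - \frac{192}{422239} + 1196836 \cdot 4791721 \left(- \frac{1}{4675487}\right) = - \frac{192}{422239} + 5734904194756 \left(- \frac{1}{4675487}\right) = - \frac{192}{422239} - \frac{5734904194756}{4675487} = - \frac{2421500213187272188}{1974172955393}$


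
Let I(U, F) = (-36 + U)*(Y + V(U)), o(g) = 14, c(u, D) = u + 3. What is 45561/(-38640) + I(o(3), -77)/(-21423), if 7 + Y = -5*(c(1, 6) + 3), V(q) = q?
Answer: -333285181/275928240 ≈ -1.2079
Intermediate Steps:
c(u, D) = 3 + u
Y = -42 (Y = -7 - 5*((3 + 1) + 3) = -7 - 5*(4 + 3) = -7 - 5*7 = -7 - 35 = -42)
I(U, F) = (-42 + U)*(-36 + U) (I(U, F) = (-36 + U)*(-42 + U) = (-42 + U)*(-36 + U))
45561/(-38640) + I(o(3), -77)/(-21423) = 45561/(-38640) + (1512 + 14² - 78*14)/(-21423) = 45561*(-1/38640) + (1512 + 196 - 1092)*(-1/21423) = -15187/12880 + 616*(-1/21423) = -15187/12880 - 616/21423 = -333285181/275928240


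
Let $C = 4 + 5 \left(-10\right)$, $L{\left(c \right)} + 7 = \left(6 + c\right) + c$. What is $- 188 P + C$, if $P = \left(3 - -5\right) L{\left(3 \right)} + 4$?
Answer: $-8318$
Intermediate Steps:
$L{\left(c \right)} = -1 + 2 c$ ($L{\left(c \right)} = -7 + \left(\left(6 + c\right) + c\right) = -7 + \left(6 + 2 c\right) = -1 + 2 c$)
$P = 44$ ($P = \left(3 - -5\right) \left(-1 + 2 \cdot 3\right) + 4 = \left(3 + 5\right) \left(-1 + 6\right) + 4 = 8 \cdot 5 + 4 = 40 + 4 = 44$)
$C = -46$ ($C = 4 - 50 = -46$)
$- 188 P + C = \left(-188\right) 44 - 46 = -8272 - 46 = -8318$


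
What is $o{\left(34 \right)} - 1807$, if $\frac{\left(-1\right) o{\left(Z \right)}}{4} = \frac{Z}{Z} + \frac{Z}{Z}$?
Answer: $-1815$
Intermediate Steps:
$o{\left(Z \right)} = -8$ ($o{\left(Z \right)} = - 4 \left(\frac{Z}{Z} + \frac{Z}{Z}\right) = - 4 \left(1 + 1\right) = \left(-4\right) 2 = -8$)
$o{\left(34 \right)} - 1807 = -8 - 1807 = -1815$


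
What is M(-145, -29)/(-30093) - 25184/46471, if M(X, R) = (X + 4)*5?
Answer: -241700019/466150601 ≈ -0.51850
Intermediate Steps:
M(X, R) = 20 + 5*X (M(X, R) = (4 + X)*5 = 20 + 5*X)
M(-145, -29)/(-30093) - 25184/46471 = (20 + 5*(-145))/(-30093) - 25184/46471 = (20 - 725)*(-1/30093) - 25184*1/46471 = -705*(-1/30093) - 25184/46471 = 235/10031 - 25184/46471 = -241700019/466150601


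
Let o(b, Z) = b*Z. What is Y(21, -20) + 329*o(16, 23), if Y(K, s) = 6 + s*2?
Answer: 121038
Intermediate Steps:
o(b, Z) = Z*b
Y(K, s) = 6 + 2*s
Y(21, -20) + 329*o(16, 23) = (6 + 2*(-20)) + 329*(23*16) = (6 - 40) + 329*368 = -34 + 121072 = 121038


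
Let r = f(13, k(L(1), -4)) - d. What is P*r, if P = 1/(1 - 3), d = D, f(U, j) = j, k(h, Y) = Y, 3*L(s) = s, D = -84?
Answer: -40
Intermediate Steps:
L(s) = s/3
d = -84
P = -½ (P = 1/(-2) = -½ ≈ -0.50000)
r = 80 (r = -4 - 1*(-84) = -4 + 84 = 80)
P*r = -½*80 = -40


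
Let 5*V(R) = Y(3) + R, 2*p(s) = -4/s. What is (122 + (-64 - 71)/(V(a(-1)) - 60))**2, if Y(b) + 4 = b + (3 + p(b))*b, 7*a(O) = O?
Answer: 65496581929/4239481 ≈ 15449.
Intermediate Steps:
a(O) = O/7
p(s) = -2/s (p(s) = (-4/s)/2 = -2/s)
Y(b) = -4 + b + b*(3 - 2/b) (Y(b) = -4 + (b + (3 - 2/b)*b) = -4 + (b + b*(3 - 2/b)) = -4 + b + b*(3 - 2/b))
V(R) = 6/5 + R/5 (V(R) = ((-6 + 4*3) + R)/5 = ((-6 + 12) + R)/5 = (6 + R)/5 = 6/5 + R/5)
(122 + (-64 - 71)/(V(a(-1)) - 60))**2 = (122 + (-64 - 71)/((6/5 + ((1/7)*(-1))/5) - 60))**2 = (122 - 135/((6/5 + (1/5)*(-1/7)) - 60))**2 = (122 - 135/((6/5 - 1/35) - 60))**2 = (122 - 135/(41/35 - 60))**2 = (122 - 135/(-2059/35))**2 = (122 - 135*(-35/2059))**2 = (122 + 4725/2059)**2 = (255923/2059)**2 = 65496581929/4239481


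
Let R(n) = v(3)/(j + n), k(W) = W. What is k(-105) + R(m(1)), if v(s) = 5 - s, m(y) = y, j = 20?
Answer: -2203/21 ≈ -104.90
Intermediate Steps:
R(n) = 2/(20 + n) (R(n) = (5 - 1*3)/(20 + n) = (5 - 3)/(20 + n) = 2/(20 + n))
k(-105) + R(m(1)) = -105 + 2/(20 + 1) = -105 + 2/21 = -2203/21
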